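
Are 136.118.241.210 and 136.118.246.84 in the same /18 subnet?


Mask: 255.255.192.0
136.118.241.210 AND mask = 136.118.192.0
136.118.246.84 AND mask = 136.118.192.0
Yes, same subnet (136.118.192.0)


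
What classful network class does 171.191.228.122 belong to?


First octet: 171
Binary: 10101011
10xxxxxx -> Class B (128-191)
Class B, default mask 255.255.0.0 (/16)


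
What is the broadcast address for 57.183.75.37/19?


Network: 57.183.64.0/19
Host bits = 13
Set all host bits to 1:
Broadcast: 57.183.95.255


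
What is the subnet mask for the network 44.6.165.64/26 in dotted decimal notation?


/26 means 26 network bits, 6 host bits
Binary: 11111111111111111111111111000000
Mask: 255.255.255.192


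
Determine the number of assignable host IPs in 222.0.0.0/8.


Host bits = 32 - 8 = 24
Total addresses = 2^24 = 16777216
Usable = total - 2 (network and broadcast)
Usable hosts: 16777214


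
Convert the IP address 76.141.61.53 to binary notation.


76 = 01001100
141 = 10001101
61 = 00111101
53 = 00110101
Binary: 01001100.10001101.00111101.00110101


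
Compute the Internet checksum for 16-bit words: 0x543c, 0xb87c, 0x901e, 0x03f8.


Sum all words (with carry folding):
+ 0x543c = 0x543c
+ 0xb87c = 0x0cb9
+ 0x901e = 0x9cd7
+ 0x03f8 = 0xa0cf
One's complement: ~0xa0cf
Checksum = 0x5f30


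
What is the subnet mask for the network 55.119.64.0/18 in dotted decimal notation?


/18 means 18 network bits, 14 host bits
Binary: 11111111111111111100000000000000
Mask: 255.255.192.0


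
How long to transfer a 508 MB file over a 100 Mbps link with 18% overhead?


Effective throughput = 100 * (1 - 18/100) = 82 Mbps
File size in Mb = 508 * 8 = 4064 Mb
Time = 4064 / 82
Time = 49.561 seconds


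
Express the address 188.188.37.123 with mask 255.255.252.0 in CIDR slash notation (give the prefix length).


Binary: 11111111.11111111.11111100.00000000
Count leading 1s
Prefix: /22


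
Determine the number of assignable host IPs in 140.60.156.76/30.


Host bits = 32 - 30 = 2
Total addresses = 2^2 = 4
Usable = total - 2 (network and broadcast)
Usable hosts: 2


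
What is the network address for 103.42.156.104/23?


IP:   01100111.00101010.10011100.01101000
Mask: 11111111.11111111.11111110.00000000
AND operation:
Net:  01100111.00101010.10011100.00000000
Network: 103.42.156.0/23


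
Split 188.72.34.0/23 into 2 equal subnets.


New prefix = 23 + 1 = 24
Each subnet has 256 addresses
  188.72.34.0/24
  188.72.35.0/24
Subnets: 188.72.34.0/24, 188.72.35.0/24


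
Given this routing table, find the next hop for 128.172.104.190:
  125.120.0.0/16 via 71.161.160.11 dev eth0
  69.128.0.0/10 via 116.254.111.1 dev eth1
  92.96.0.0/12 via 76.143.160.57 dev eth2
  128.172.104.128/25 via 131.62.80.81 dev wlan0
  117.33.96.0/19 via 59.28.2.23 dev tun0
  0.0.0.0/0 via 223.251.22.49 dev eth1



Longest prefix match for 128.172.104.190:
  /16 125.120.0.0: no
  /10 69.128.0.0: no
  /12 92.96.0.0: no
  /25 128.172.104.128: MATCH
  /19 117.33.96.0: no
  /0 0.0.0.0: MATCH
Selected: next-hop 131.62.80.81 via wlan0 (matched /25)


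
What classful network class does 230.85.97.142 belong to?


First octet: 230
Binary: 11100110
1110xxxx -> Class D (224-239)
Class D (multicast), default mask N/A


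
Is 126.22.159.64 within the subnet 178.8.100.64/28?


Subnet network: 178.8.100.64
Test IP AND mask: 126.22.159.64
No, 126.22.159.64 is not in 178.8.100.64/28


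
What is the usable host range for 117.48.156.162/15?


Network: 117.48.0.0
Broadcast: 117.49.255.255
First usable = network + 1
Last usable = broadcast - 1
Range: 117.48.0.1 to 117.49.255.254


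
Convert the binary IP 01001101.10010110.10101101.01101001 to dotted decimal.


01001101 = 77
10010110 = 150
10101101 = 173
01101001 = 105
IP: 77.150.173.105


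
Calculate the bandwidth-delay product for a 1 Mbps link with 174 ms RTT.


BDP = bandwidth * RTT
= 1 Mbps * 174 ms
= 1 * 1e6 * 174 / 1000 bits
= 174000 bits
= 21750 bytes
= 21.2402 KB
BDP = 174000 bits (21750 bytes)


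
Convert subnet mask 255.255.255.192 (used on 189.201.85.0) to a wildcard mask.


Subnet mask: 255.255.255.192
Wildcard = 255.255.255.255 - subnet mask
255 - 255 = 0
255 - 255 = 0
255 - 255 = 0
255 - 192 = 63
Wildcard: 0.0.0.63


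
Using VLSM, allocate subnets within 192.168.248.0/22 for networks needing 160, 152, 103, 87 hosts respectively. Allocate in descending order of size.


160 hosts -> /24 (254 usable): 192.168.248.0/24
152 hosts -> /24 (254 usable): 192.168.249.0/24
103 hosts -> /25 (126 usable): 192.168.250.0/25
87 hosts -> /25 (126 usable): 192.168.250.128/25
Allocation: 192.168.248.0/24 (160 hosts, 254 usable); 192.168.249.0/24 (152 hosts, 254 usable); 192.168.250.0/25 (103 hosts, 126 usable); 192.168.250.128/25 (87 hosts, 126 usable)


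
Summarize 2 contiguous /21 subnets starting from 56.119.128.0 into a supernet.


Original prefix: /21
Number of subnets: 2 = 2^1
New prefix = 21 - 1 = 20
Supernet: 56.119.128.0/20


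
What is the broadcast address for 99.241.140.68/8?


Network: 99.0.0.0/8
Host bits = 24
Set all host bits to 1:
Broadcast: 99.255.255.255


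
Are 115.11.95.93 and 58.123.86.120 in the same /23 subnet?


Mask: 255.255.254.0
115.11.95.93 AND mask = 115.11.94.0
58.123.86.120 AND mask = 58.123.86.0
No, different subnets (115.11.94.0 vs 58.123.86.0)


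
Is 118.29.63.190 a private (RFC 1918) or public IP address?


RFC 1918 private ranges:
  10.0.0.0/8 (10.0.0.0 - 10.255.255.255)
  172.16.0.0/12 (172.16.0.0 - 172.31.255.255)
  192.168.0.0/16 (192.168.0.0 - 192.168.255.255)
Public (not in any RFC 1918 range)


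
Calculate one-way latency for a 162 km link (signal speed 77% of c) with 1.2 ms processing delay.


Speed = 0.77 * 3e5 km/s = 231000 km/s
Propagation delay = 162 / 231000 = 0.0007 s = 0.7013 ms
Processing delay = 1.2 ms
Total one-way latency = 1.9013 ms


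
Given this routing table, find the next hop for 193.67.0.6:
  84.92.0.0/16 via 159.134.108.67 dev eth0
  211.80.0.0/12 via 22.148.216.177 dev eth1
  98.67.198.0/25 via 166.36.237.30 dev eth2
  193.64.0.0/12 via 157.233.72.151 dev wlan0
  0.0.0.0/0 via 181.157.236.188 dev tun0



Longest prefix match for 193.67.0.6:
  /16 84.92.0.0: no
  /12 211.80.0.0: no
  /25 98.67.198.0: no
  /12 193.64.0.0: MATCH
  /0 0.0.0.0: MATCH
Selected: next-hop 157.233.72.151 via wlan0 (matched /12)


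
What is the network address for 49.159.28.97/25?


IP:   00110001.10011111.00011100.01100001
Mask: 11111111.11111111.11111111.10000000
AND operation:
Net:  00110001.10011111.00011100.00000000
Network: 49.159.28.0/25


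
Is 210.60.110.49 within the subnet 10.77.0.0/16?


Subnet network: 10.77.0.0
Test IP AND mask: 210.60.0.0
No, 210.60.110.49 is not in 10.77.0.0/16


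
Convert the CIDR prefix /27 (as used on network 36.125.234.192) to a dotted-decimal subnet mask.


/27 means 27 network bits, 5 host bits
Binary: 11111111111111111111111111100000
Mask: 255.255.255.224


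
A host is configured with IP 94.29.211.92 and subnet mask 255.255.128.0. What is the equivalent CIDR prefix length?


Binary: 11111111.11111111.10000000.00000000
Count leading 1s
Prefix: /17


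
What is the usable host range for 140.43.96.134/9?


Network: 140.0.0.0
Broadcast: 140.127.255.255
First usable = network + 1
Last usable = broadcast - 1
Range: 140.0.0.1 to 140.127.255.254


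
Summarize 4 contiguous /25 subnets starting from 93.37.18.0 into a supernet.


Original prefix: /25
Number of subnets: 4 = 2^2
New prefix = 25 - 2 = 23
Supernet: 93.37.18.0/23


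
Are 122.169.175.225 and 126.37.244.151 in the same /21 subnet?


Mask: 255.255.248.0
122.169.175.225 AND mask = 122.169.168.0
126.37.244.151 AND mask = 126.37.240.0
No, different subnets (122.169.168.0 vs 126.37.240.0)


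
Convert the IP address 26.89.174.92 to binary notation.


26 = 00011010
89 = 01011001
174 = 10101110
92 = 01011100
Binary: 00011010.01011001.10101110.01011100


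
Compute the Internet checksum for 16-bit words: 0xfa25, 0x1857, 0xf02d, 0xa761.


Sum all words (with carry folding):
+ 0xfa25 = 0xfa25
+ 0x1857 = 0x127d
+ 0xf02d = 0x02ab
+ 0xa761 = 0xaa0c
One's complement: ~0xaa0c
Checksum = 0x55f3


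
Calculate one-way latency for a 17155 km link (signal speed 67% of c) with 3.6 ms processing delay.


Speed = 0.67 * 3e5 km/s = 201000 km/s
Propagation delay = 17155 / 201000 = 0.0853 s = 85.3483 ms
Processing delay = 3.6 ms
Total one-way latency = 88.9483 ms


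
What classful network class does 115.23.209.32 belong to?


First octet: 115
Binary: 01110011
0xxxxxxx -> Class A (1-126)
Class A, default mask 255.0.0.0 (/8)


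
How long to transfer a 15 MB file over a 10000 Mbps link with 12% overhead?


Effective throughput = 10000 * (1 - 12/100) = 8800 Mbps
File size in Mb = 15 * 8 = 120 Mb
Time = 120 / 8800
Time = 0.0136 seconds


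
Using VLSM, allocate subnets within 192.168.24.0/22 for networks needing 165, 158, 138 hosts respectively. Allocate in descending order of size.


165 hosts -> /24 (254 usable): 192.168.24.0/24
158 hosts -> /24 (254 usable): 192.168.25.0/24
138 hosts -> /24 (254 usable): 192.168.26.0/24
Allocation: 192.168.24.0/24 (165 hosts, 254 usable); 192.168.25.0/24 (158 hosts, 254 usable); 192.168.26.0/24 (138 hosts, 254 usable)


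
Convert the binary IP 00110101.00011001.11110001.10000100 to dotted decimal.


00110101 = 53
00011001 = 25
11110001 = 241
10000100 = 132
IP: 53.25.241.132


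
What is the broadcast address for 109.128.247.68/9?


Network: 109.128.0.0/9
Host bits = 23
Set all host bits to 1:
Broadcast: 109.255.255.255


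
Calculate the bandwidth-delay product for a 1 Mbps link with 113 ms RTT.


BDP = bandwidth * RTT
= 1 Mbps * 113 ms
= 1 * 1e6 * 113 / 1000 bits
= 113000 bits
= 14125 bytes
= 13.7939 KB
BDP = 113000 bits (14125 bytes)


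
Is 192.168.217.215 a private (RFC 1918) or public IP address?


RFC 1918 private ranges:
  10.0.0.0/8 (10.0.0.0 - 10.255.255.255)
  172.16.0.0/12 (172.16.0.0 - 172.31.255.255)
  192.168.0.0/16 (192.168.0.0 - 192.168.255.255)
Private (in 192.168.0.0/16)


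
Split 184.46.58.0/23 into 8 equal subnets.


New prefix = 23 + 3 = 26
Each subnet has 64 addresses
  184.46.58.0/26
  184.46.58.64/26
  184.46.58.128/26
  184.46.58.192/26
  184.46.59.0/26
  184.46.59.64/26
  184.46.59.128/26
  184.46.59.192/26
Subnets: 184.46.58.0/26, 184.46.58.64/26, 184.46.58.128/26, 184.46.58.192/26, 184.46.59.0/26, 184.46.59.64/26, 184.46.59.128/26, 184.46.59.192/26


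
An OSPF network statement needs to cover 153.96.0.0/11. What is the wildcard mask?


Subnet mask: 255.224.0.0
Wildcard = 255.255.255.255 - subnet mask
255 - 255 = 0
255 - 224 = 31
255 - 0 = 255
255 - 0 = 255
Wildcard: 0.31.255.255


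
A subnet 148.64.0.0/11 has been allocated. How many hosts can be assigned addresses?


Host bits = 32 - 11 = 21
Total addresses = 2^21 = 2097152
Usable = total - 2 (network and broadcast)
Usable hosts: 2097150


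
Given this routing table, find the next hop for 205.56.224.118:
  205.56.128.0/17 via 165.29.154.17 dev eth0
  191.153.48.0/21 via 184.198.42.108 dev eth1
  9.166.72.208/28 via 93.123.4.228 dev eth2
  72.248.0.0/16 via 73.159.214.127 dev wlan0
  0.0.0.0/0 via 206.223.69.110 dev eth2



Longest prefix match for 205.56.224.118:
  /17 205.56.128.0: MATCH
  /21 191.153.48.0: no
  /28 9.166.72.208: no
  /16 72.248.0.0: no
  /0 0.0.0.0: MATCH
Selected: next-hop 165.29.154.17 via eth0 (matched /17)


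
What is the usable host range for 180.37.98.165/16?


Network: 180.37.0.0
Broadcast: 180.37.255.255
First usable = network + 1
Last usable = broadcast - 1
Range: 180.37.0.1 to 180.37.255.254


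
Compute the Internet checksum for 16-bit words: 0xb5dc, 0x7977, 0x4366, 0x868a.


Sum all words (with carry folding):
+ 0xb5dc = 0xb5dc
+ 0x7977 = 0x2f54
+ 0x4366 = 0x72ba
+ 0x868a = 0xf944
One's complement: ~0xf944
Checksum = 0x06bb


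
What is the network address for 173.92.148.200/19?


IP:   10101101.01011100.10010100.11001000
Mask: 11111111.11111111.11100000.00000000
AND operation:
Net:  10101101.01011100.10000000.00000000
Network: 173.92.128.0/19


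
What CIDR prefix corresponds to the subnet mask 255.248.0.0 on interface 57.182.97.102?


Binary: 11111111.11111000.00000000.00000000
Count leading 1s
Prefix: /13


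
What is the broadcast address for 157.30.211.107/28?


Network: 157.30.211.96/28
Host bits = 4
Set all host bits to 1:
Broadcast: 157.30.211.111


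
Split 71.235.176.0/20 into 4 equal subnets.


New prefix = 20 + 2 = 22
Each subnet has 1024 addresses
  71.235.176.0/22
  71.235.180.0/22
  71.235.184.0/22
  71.235.188.0/22
Subnets: 71.235.176.0/22, 71.235.180.0/22, 71.235.184.0/22, 71.235.188.0/22


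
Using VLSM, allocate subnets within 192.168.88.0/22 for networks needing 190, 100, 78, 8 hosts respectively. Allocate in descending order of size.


190 hosts -> /24 (254 usable): 192.168.88.0/24
100 hosts -> /25 (126 usable): 192.168.89.0/25
78 hosts -> /25 (126 usable): 192.168.89.128/25
8 hosts -> /28 (14 usable): 192.168.90.0/28
Allocation: 192.168.88.0/24 (190 hosts, 254 usable); 192.168.89.0/25 (100 hosts, 126 usable); 192.168.89.128/25 (78 hosts, 126 usable); 192.168.90.0/28 (8 hosts, 14 usable)


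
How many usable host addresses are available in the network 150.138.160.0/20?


Host bits = 32 - 20 = 12
Total addresses = 2^12 = 4096
Usable = total - 2 (network and broadcast)
Usable hosts: 4094


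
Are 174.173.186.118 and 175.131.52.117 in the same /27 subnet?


Mask: 255.255.255.224
174.173.186.118 AND mask = 174.173.186.96
175.131.52.117 AND mask = 175.131.52.96
No, different subnets (174.173.186.96 vs 175.131.52.96)


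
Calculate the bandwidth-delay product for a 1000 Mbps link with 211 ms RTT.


BDP = bandwidth * RTT
= 1000 Mbps * 211 ms
= 1000 * 1e6 * 211 / 1000 bits
= 211000000 bits
= 26375000 bytes
= 25756.8359 KB
BDP = 211000000 bits (26375000 bytes)


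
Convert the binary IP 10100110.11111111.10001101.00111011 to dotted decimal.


10100110 = 166
11111111 = 255
10001101 = 141
00111011 = 59
IP: 166.255.141.59


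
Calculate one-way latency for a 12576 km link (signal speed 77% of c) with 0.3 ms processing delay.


Speed = 0.77 * 3e5 km/s = 231000 km/s
Propagation delay = 12576 / 231000 = 0.0544 s = 54.4416 ms
Processing delay = 0.3 ms
Total one-way latency = 54.7416 ms


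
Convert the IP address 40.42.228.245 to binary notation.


40 = 00101000
42 = 00101010
228 = 11100100
245 = 11110101
Binary: 00101000.00101010.11100100.11110101


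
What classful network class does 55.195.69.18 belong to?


First octet: 55
Binary: 00110111
0xxxxxxx -> Class A (1-126)
Class A, default mask 255.0.0.0 (/8)


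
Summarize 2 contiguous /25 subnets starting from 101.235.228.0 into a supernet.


Original prefix: /25
Number of subnets: 2 = 2^1
New prefix = 25 - 1 = 24
Supernet: 101.235.228.0/24


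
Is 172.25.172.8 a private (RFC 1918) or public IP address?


RFC 1918 private ranges:
  10.0.0.0/8 (10.0.0.0 - 10.255.255.255)
  172.16.0.0/12 (172.16.0.0 - 172.31.255.255)
  192.168.0.0/16 (192.168.0.0 - 192.168.255.255)
Private (in 172.16.0.0/12)


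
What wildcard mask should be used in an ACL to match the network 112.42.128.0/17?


Subnet mask: 255.255.128.0
Wildcard = 255.255.255.255 - subnet mask
255 - 255 = 0
255 - 255 = 0
255 - 128 = 127
255 - 0 = 255
Wildcard: 0.0.127.255


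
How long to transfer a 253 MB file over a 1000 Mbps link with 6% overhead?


Effective throughput = 1000 * (1 - 6/100) = 940 Mbps
File size in Mb = 253 * 8 = 2024 Mb
Time = 2024 / 940
Time = 2.1532 seconds


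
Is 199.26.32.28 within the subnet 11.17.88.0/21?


Subnet network: 11.17.88.0
Test IP AND mask: 199.26.32.0
No, 199.26.32.28 is not in 11.17.88.0/21


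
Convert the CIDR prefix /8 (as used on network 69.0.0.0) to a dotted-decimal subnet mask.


/8 means 8 network bits, 24 host bits
Binary: 11111111000000000000000000000000
Mask: 255.0.0.0


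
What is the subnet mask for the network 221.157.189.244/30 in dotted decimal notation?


/30 means 30 network bits, 2 host bits
Binary: 11111111111111111111111111111100
Mask: 255.255.255.252


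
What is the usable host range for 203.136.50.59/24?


Network: 203.136.50.0
Broadcast: 203.136.50.255
First usable = network + 1
Last usable = broadcast - 1
Range: 203.136.50.1 to 203.136.50.254


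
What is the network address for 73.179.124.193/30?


IP:   01001001.10110011.01111100.11000001
Mask: 11111111.11111111.11111111.11111100
AND operation:
Net:  01001001.10110011.01111100.11000000
Network: 73.179.124.192/30


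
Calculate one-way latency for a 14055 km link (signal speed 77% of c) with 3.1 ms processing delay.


Speed = 0.77 * 3e5 km/s = 231000 km/s
Propagation delay = 14055 / 231000 = 0.0608 s = 60.8442 ms
Processing delay = 3.1 ms
Total one-way latency = 63.9442 ms


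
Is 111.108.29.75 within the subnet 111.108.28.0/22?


Subnet network: 111.108.28.0
Test IP AND mask: 111.108.28.0
Yes, 111.108.29.75 is in 111.108.28.0/22


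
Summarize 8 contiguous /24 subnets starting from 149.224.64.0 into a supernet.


Original prefix: /24
Number of subnets: 8 = 2^3
New prefix = 24 - 3 = 21
Supernet: 149.224.64.0/21


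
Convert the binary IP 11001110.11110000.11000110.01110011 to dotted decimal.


11001110 = 206
11110000 = 240
11000110 = 198
01110011 = 115
IP: 206.240.198.115


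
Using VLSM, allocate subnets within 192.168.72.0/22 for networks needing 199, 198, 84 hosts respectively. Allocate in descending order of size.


199 hosts -> /24 (254 usable): 192.168.72.0/24
198 hosts -> /24 (254 usable): 192.168.73.0/24
84 hosts -> /25 (126 usable): 192.168.74.0/25
Allocation: 192.168.72.0/24 (199 hosts, 254 usable); 192.168.73.0/24 (198 hosts, 254 usable); 192.168.74.0/25 (84 hosts, 126 usable)


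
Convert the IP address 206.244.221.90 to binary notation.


206 = 11001110
244 = 11110100
221 = 11011101
90 = 01011010
Binary: 11001110.11110100.11011101.01011010


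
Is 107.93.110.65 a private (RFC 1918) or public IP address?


RFC 1918 private ranges:
  10.0.0.0/8 (10.0.0.0 - 10.255.255.255)
  172.16.0.0/12 (172.16.0.0 - 172.31.255.255)
  192.168.0.0/16 (192.168.0.0 - 192.168.255.255)
Public (not in any RFC 1918 range)


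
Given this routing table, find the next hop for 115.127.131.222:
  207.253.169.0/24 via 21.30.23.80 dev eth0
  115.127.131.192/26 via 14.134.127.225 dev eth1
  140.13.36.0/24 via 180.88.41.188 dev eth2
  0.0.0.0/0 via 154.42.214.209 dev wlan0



Longest prefix match for 115.127.131.222:
  /24 207.253.169.0: no
  /26 115.127.131.192: MATCH
  /24 140.13.36.0: no
  /0 0.0.0.0: MATCH
Selected: next-hop 14.134.127.225 via eth1 (matched /26)


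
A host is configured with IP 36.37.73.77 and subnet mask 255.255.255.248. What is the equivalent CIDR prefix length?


Binary: 11111111.11111111.11111111.11111000
Count leading 1s
Prefix: /29


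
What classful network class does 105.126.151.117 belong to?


First octet: 105
Binary: 01101001
0xxxxxxx -> Class A (1-126)
Class A, default mask 255.0.0.0 (/8)


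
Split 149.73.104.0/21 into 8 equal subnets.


New prefix = 21 + 3 = 24
Each subnet has 256 addresses
  149.73.104.0/24
  149.73.105.0/24
  149.73.106.0/24
  149.73.107.0/24
  149.73.108.0/24
  149.73.109.0/24
  149.73.110.0/24
  149.73.111.0/24
Subnets: 149.73.104.0/24, 149.73.105.0/24, 149.73.106.0/24, 149.73.107.0/24, 149.73.108.0/24, 149.73.109.0/24, 149.73.110.0/24, 149.73.111.0/24


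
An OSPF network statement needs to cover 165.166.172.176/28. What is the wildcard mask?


Subnet mask: 255.255.255.240
Wildcard = 255.255.255.255 - subnet mask
255 - 255 = 0
255 - 255 = 0
255 - 255 = 0
255 - 240 = 15
Wildcard: 0.0.0.15


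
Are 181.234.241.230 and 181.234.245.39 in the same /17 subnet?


Mask: 255.255.128.0
181.234.241.230 AND mask = 181.234.128.0
181.234.245.39 AND mask = 181.234.128.0
Yes, same subnet (181.234.128.0)


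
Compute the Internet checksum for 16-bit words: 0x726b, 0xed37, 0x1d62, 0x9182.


Sum all words (with carry folding):
+ 0x726b = 0x726b
+ 0xed37 = 0x5fa3
+ 0x1d62 = 0x7d05
+ 0x9182 = 0x0e88
One's complement: ~0x0e88
Checksum = 0xf177


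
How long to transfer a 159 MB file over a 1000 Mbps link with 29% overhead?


Effective throughput = 1000 * (1 - 29/100) = 710 Mbps
File size in Mb = 159 * 8 = 1272 Mb
Time = 1272 / 710
Time = 1.7915 seconds


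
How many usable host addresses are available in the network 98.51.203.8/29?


Host bits = 32 - 29 = 3
Total addresses = 2^3 = 8
Usable = total - 2 (network and broadcast)
Usable hosts: 6


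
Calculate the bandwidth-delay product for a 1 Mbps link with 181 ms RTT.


BDP = bandwidth * RTT
= 1 Mbps * 181 ms
= 1 * 1e6 * 181 / 1000 bits
= 181000 bits
= 22625 bytes
= 22.0947 KB
BDP = 181000 bits (22625 bytes)


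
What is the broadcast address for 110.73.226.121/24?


Network: 110.73.226.0/24
Host bits = 8
Set all host bits to 1:
Broadcast: 110.73.226.255


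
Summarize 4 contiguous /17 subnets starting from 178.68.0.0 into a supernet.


Original prefix: /17
Number of subnets: 4 = 2^2
New prefix = 17 - 2 = 15
Supernet: 178.68.0.0/15


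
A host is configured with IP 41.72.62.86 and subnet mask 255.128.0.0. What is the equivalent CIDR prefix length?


Binary: 11111111.10000000.00000000.00000000
Count leading 1s
Prefix: /9


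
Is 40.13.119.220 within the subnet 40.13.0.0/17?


Subnet network: 40.13.0.0
Test IP AND mask: 40.13.0.0
Yes, 40.13.119.220 is in 40.13.0.0/17


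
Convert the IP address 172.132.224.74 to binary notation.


172 = 10101100
132 = 10000100
224 = 11100000
74 = 01001010
Binary: 10101100.10000100.11100000.01001010


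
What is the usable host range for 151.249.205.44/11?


Network: 151.224.0.0
Broadcast: 151.255.255.255
First usable = network + 1
Last usable = broadcast - 1
Range: 151.224.0.1 to 151.255.255.254


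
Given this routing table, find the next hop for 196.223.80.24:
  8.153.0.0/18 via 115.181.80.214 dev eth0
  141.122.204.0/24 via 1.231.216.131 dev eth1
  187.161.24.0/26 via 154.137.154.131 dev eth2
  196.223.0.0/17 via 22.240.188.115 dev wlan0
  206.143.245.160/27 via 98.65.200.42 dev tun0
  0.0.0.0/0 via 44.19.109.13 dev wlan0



Longest prefix match for 196.223.80.24:
  /18 8.153.0.0: no
  /24 141.122.204.0: no
  /26 187.161.24.0: no
  /17 196.223.0.0: MATCH
  /27 206.143.245.160: no
  /0 0.0.0.0: MATCH
Selected: next-hop 22.240.188.115 via wlan0 (matched /17)


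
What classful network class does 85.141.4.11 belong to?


First octet: 85
Binary: 01010101
0xxxxxxx -> Class A (1-126)
Class A, default mask 255.0.0.0 (/8)


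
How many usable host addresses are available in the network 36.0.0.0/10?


Host bits = 32 - 10 = 22
Total addresses = 2^22 = 4194304
Usable = total - 2 (network and broadcast)
Usable hosts: 4194302


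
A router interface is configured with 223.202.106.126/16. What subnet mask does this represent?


/16 means 16 network bits, 16 host bits
Binary: 11111111111111110000000000000000
Mask: 255.255.0.0


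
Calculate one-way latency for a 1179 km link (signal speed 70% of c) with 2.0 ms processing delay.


Speed = 0.7 * 3e5 km/s = 210000 km/s
Propagation delay = 1179 / 210000 = 0.0056 s = 5.6143 ms
Processing delay = 2.0 ms
Total one-way latency = 7.6143 ms


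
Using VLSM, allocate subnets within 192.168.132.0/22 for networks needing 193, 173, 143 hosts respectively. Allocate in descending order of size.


193 hosts -> /24 (254 usable): 192.168.132.0/24
173 hosts -> /24 (254 usable): 192.168.133.0/24
143 hosts -> /24 (254 usable): 192.168.134.0/24
Allocation: 192.168.132.0/24 (193 hosts, 254 usable); 192.168.133.0/24 (173 hosts, 254 usable); 192.168.134.0/24 (143 hosts, 254 usable)


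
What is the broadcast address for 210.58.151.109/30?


Network: 210.58.151.108/30
Host bits = 2
Set all host bits to 1:
Broadcast: 210.58.151.111


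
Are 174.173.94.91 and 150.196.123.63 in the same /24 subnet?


Mask: 255.255.255.0
174.173.94.91 AND mask = 174.173.94.0
150.196.123.63 AND mask = 150.196.123.0
No, different subnets (174.173.94.0 vs 150.196.123.0)


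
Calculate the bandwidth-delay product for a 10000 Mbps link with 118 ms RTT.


BDP = bandwidth * RTT
= 10000 Mbps * 118 ms
= 10000 * 1e6 * 118 / 1000 bits
= 1180000000 bits
= 147500000 bytes
= 144042.9688 KB
BDP = 1180000000 bits (147500000 bytes)


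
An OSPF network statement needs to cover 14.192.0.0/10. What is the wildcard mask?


Subnet mask: 255.192.0.0
Wildcard = 255.255.255.255 - subnet mask
255 - 255 = 0
255 - 192 = 63
255 - 0 = 255
255 - 0 = 255
Wildcard: 0.63.255.255


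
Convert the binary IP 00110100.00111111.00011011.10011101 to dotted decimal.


00110100 = 52
00111111 = 63
00011011 = 27
10011101 = 157
IP: 52.63.27.157


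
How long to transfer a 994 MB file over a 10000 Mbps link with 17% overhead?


Effective throughput = 10000 * (1 - 17/100) = 8300 Mbps
File size in Mb = 994 * 8 = 7952 Mb
Time = 7952 / 8300
Time = 0.9581 seconds


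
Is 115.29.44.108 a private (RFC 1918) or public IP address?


RFC 1918 private ranges:
  10.0.0.0/8 (10.0.0.0 - 10.255.255.255)
  172.16.0.0/12 (172.16.0.0 - 172.31.255.255)
  192.168.0.0/16 (192.168.0.0 - 192.168.255.255)
Public (not in any RFC 1918 range)


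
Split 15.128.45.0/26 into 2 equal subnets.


New prefix = 26 + 1 = 27
Each subnet has 32 addresses
  15.128.45.0/27
  15.128.45.32/27
Subnets: 15.128.45.0/27, 15.128.45.32/27


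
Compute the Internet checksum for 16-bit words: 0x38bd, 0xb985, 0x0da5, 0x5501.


Sum all words (with carry folding):
+ 0x38bd = 0x38bd
+ 0xb985 = 0xf242
+ 0x0da5 = 0xffe7
+ 0x5501 = 0x54e9
One's complement: ~0x54e9
Checksum = 0xab16


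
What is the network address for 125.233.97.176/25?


IP:   01111101.11101001.01100001.10110000
Mask: 11111111.11111111.11111111.10000000
AND operation:
Net:  01111101.11101001.01100001.10000000
Network: 125.233.97.128/25


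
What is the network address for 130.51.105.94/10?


IP:   10000010.00110011.01101001.01011110
Mask: 11111111.11000000.00000000.00000000
AND operation:
Net:  10000010.00000000.00000000.00000000
Network: 130.0.0.0/10


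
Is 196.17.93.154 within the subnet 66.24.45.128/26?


Subnet network: 66.24.45.128
Test IP AND mask: 196.17.93.128
No, 196.17.93.154 is not in 66.24.45.128/26


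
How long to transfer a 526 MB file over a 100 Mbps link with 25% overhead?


Effective throughput = 100 * (1 - 25/100) = 75 Mbps
File size in Mb = 526 * 8 = 4208 Mb
Time = 4208 / 75
Time = 56.1067 seconds


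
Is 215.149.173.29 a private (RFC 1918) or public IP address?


RFC 1918 private ranges:
  10.0.0.0/8 (10.0.0.0 - 10.255.255.255)
  172.16.0.0/12 (172.16.0.0 - 172.31.255.255)
  192.168.0.0/16 (192.168.0.0 - 192.168.255.255)
Public (not in any RFC 1918 range)


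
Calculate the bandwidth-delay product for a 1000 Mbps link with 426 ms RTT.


BDP = bandwidth * RTT
= 1000 Mbps * 426 ms
= 1000 * 1e6 * 426 / 1000 bits
= 426000000 bits
= 53250000 bytes
= 52001.9531 KB
BDP = 426000000 bits (53250000 bytes)


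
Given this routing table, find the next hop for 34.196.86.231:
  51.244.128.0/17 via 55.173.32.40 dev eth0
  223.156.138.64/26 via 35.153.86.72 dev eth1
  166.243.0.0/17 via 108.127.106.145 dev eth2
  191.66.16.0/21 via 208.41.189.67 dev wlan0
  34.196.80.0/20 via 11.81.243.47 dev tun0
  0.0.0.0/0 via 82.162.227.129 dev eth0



Longest prefix match for 34.196.86.231:
  /17 51.244.128.0: no
  /26 223.156.138.64: no
  /17 166.243.0.0: no
  /21 191.66.16.0: no
  /20 34.196.80.0: MATCH
  /0 0.0.0.0: MATCH
Selected: next-hop 11.81.243.47 via tun0 (matched /20)


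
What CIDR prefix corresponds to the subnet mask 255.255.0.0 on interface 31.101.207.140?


Binary: 11111111.11111111.00000000.00000000
Count leading 1s
Prefix: /16


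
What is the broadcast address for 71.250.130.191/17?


Network: 71.250.128.0/17
Host bits = 15
Set all host bits to 1:
Broadcast: 71.250.255.255


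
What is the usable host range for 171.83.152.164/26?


Network: 171.83.152.128
Broadcast: 171.83.152.191
First usable = network + 1
Last usable = broadcast - 1
Range: 171.83.152.129 to 171.83.152.190


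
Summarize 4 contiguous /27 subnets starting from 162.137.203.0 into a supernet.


Original prefix: /27
Number of subnets: 4 = 2^2
New prefix = 27 - 2 = 25
Supernet: 162.137.203.0/25


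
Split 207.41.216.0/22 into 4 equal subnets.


New prefix = 22 + 2 = 24
Each subnet has 256 addresses
  207.41.216.0/24
  207.41.217.0/24
  207.41.218.0/24
  207.41.219.0/24
Subnets: 207.41.216.0/24, 207.41.217.0/24, 207.41.218.0/24, 207.41.219.0/24


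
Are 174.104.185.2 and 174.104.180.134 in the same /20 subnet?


Mask: 255.255.240.0
174.104.185.2 AND mask = 174.104.176.0
174.104.180.134 AND mask = 174.104.176.0
Yes, same subnet (174.104.176.0)


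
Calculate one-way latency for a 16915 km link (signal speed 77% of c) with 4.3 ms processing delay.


Speed = 0.77 * 3e5 km/s = 231000 km/s
Propagation delay = 16915 / 231000 = 0.0732 s = 73.2251 ms
Processing delay = 4.3 ms
Total one-way latency = 77.5251 ms


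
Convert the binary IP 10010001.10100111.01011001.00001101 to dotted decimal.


10010001 = 145
10100111 = 167
01011001 = 89
00001101 = 13
IP: 145.167.89.13


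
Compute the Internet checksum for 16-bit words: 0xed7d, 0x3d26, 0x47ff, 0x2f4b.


Sum all words (with carry folding):
+ 0xed7d = 0xed7d
+ 0x3d26 = 0x2aa4
+ 0x47ff = 0x72a3
+ 0x2f4b = 0xa1ee
One's complement: ~0xa1ee
Checksum = 0x5e11


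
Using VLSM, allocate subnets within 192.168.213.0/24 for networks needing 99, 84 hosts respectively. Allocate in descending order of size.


99 hosts -> /25 (126 usable): 192.168.213.0/25
84 hosts -> /25 (126 usable): 192.168.213.128/25
Allocation: 192.168.213.0/25 (99 hosts, 126 usable); 192.168.213.128/25 (84 hosts, 126 usable)


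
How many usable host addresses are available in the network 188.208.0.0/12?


Host bits = 32 - 12 = 20
Total addresses = 2^20 = 1048576
Usable = total - 2 (network and broadcast)
Usable hosts: 1048574


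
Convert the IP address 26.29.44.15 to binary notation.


26 = 00011010
29 = 00011101
44 = 00101100
15 = 00001111
Binary: 00011010.00011101.00101100.00001111


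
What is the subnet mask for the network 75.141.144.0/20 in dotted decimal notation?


/20 means 20 network bits, 12 host bits
Binary: 11111111111111111111000000000000
Mask: 255.255.240.0


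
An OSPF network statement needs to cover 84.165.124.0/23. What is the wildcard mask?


Subnet mask: 255.255.254.0
Wildcard = 255.255.255.255 - subnet mask
255 - 255 = 0
255 - 255 = 0
255 - 254 = 1
255 - 0 = 255
Wildcard: 0.0.1.255


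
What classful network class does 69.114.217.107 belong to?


First octet: 69
Binary: 01000101
0xxxxxxx -> Class A (1-126)
Class A, default mask 255.0.0.0 (/8)


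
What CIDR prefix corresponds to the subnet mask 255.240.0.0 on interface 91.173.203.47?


Binary: 11111111.11110000.00000000.00000000
Count leading 1s
Prefix: /12


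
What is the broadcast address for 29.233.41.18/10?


Network: 29.192.0.0/10
Host bits = 22
Set all host bits to 1:
Broadcast: 29.255.255.255


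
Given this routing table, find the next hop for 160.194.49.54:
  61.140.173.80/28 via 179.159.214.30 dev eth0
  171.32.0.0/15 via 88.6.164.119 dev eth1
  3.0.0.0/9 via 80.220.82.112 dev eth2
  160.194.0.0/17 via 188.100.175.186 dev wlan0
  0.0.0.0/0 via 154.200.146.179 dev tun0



Longest prefix match for 160.194.49.54:
  /28 61.140.173.80: no
  /15 171.32.0.0: no
  /9 3.0.0.0: no
  /17 160.194.0.0: MATCH
  /0 0.0.0.0: MATCH
Selected: next-hop 188.100.175.186 via wlan0 (matched /17)


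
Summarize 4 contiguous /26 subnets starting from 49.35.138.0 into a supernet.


Original prefix: /26
Number of subnets: 4 = 2^2
New prefix = 26 - 2 = 24
Supernet: 49.35.138.0/24


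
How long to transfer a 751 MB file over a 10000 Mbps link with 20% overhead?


Effective throughput = 10000 * (1 - 20/100) = 8000 Mbps
File size in Mb = 751 * 8 = 6008 Mb
Time = 6008 / 8000
Time = 0.751 seconds


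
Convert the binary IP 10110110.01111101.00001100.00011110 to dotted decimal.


10110110 = 182
01111101 = 125
00001100 = 12
00011110 = 30
IP: 182.125.12.30


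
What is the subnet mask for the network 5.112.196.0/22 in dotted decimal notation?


/22 means 22 network bits, 10 host bits
Binary: 11111111111111111111110000000000
Mask: 255.255.252.0


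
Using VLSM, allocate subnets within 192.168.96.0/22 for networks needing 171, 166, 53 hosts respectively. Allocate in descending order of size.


171 hosts -> /24 (254 usable): 192.168.96.0/24
166 hosts -> /24 (254 usable): 192.168.97.0/24
53 hosts -> /26 (62 usable): 192.168.98.0/26
Allocation: 192.168.96.0/24 (171 hosts, 254 usable); 192.168.97.0/24 (166 hosts, 254 usable); 192.168.98.0/26 (53 hosts, 62 usable)


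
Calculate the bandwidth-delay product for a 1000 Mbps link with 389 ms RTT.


BDP = bandwidth * RTT
= 1000 Mbps * 389 ms
= 1000 * 1e6 * 389 / 1000 bits
= 389000000 bits
= 48625000 bytes
= 47485.3516 KB
BDP = 389000000 bits (48625000 bytes)


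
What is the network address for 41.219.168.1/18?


IP:   00101001.11011011.10101000.00000001
Mask: 11111111.11111111.11000000.00000000
AND operation:
Net:  00101001.11011011.10000000.00000000
Network: 41.219.128.0/18


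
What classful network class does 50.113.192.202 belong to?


First octet: 50
Binary: 00110010
0xxxxxxx -> Class A (1-126)
Class A, default mask 255.0.0.0 (/8)


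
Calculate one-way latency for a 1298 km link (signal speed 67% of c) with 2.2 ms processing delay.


Speed = 0.67 * 3e5 km/s = 201000 km/s
Propagation delay = 1298 / 201000 = 0.0065 s = 6.4577 ms
Processing delay = 2.2 ms
Total one-way latency = 8.6577 ms


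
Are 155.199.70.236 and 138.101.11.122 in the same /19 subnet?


Mask: 255.255.224.0
155.199.70.236 AND mask = 155.199.64.0
138.101.11.122 AND mask = 138.101.0.0
No, different subnets (155.199.64.0 vs 138.101.0.0)


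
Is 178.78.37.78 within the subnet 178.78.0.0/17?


Subnet network: 178.78.0.0
Test IP AND mask: 178.78.0.0
Yes, 178.78.37.78 is in 178.78.0.0/17


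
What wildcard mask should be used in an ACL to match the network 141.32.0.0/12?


Subnet mask: 255.240.0.0
Wildcard = 255.255.255.255 - subnet mask
255 - 255 = 0
255 - 240 = 15
255 - 0 = 255
255 - 0 = 255
Wildcard: 0.15.255.255


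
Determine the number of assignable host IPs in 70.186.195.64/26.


Host bits = 32 - 26 = 6
Total addresses = 2^6 = 64
Usable = total - 2 (network and broadcast)
Usable hosts: 62


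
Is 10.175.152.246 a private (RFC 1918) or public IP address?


RFC 1918 private ranges:
  10.0.0.0/8 (10.0.0.0 - 10.255.255.255)
  172.16.0.0/12 (172.16.0.0 - 172.31.255.255)
  192.168.0.0/16 (192.168.0.0 - 192.168.255.255)
Private (in 10.0.0.0/8)


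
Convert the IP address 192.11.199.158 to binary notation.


192 = 11000000
11 = 00001011
199 = 11000111
158 = 10011110
Binary: 11000000.00001011.11000111.10011110


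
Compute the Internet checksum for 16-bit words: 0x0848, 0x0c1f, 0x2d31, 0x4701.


Sum all words (with carry folding):
+ 0x0848 = 0x0848
+ 0x0c1f = 0x1467
+ 0x2d31 = 0x4198
+ 0x4701 = 0x8899
One's complement: ~0x8899
Checksum = 0x7766


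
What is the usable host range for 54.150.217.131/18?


Network: 54.150.192.0
Broadcast: 54.150.255.255
First usable = network + 1
Last usable = broadcast - 1
Range: 54.150.192.1 to 54.150.255.254


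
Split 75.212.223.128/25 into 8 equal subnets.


New prefix = 25 + 3 = 28
Each subnet has 16 addresses
  75.212.223.128/28
  75.212.223.144/28
  75.212.223.160/28
  75.212.223.176/28
  75.212.223.192/28
  75.212.223.208/28
  75.212.223.224/28
  75.212.223.240/28
Subnets: 75.212.223.128/28, 75.212.223.144/28, 75.212.223.160/28, 75.212.223.176/28, 75.212.223.192/28, 75.212.223.208/28, 75.212.223.224/28, 75.212.223.240/28


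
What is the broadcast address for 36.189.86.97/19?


Network: 36.189.64.0/19
Host bits = 13
Set all host bits to 1:
Broadcast: 36.189.95.255


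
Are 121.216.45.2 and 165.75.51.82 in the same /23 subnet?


Mask: 255.255.254.0
121.216.45.2 AND mask = 121.216.44.0
165.75.51.82 AND mask = 165.75.50.0
No, different subnets (121.216.44.0 vs 165.75.50.0)


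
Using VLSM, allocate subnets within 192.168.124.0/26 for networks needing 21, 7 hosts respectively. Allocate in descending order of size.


21 hosts -> /27 (30 usable): 192.168.124.0/27
7 hosts -> /28 (14 usable): 192.168.124.32/28
Allocation: 192.168.124.0/27 (21 hosts, 30 usable); 192.168.124.32/28 (7 hosts, 14 usable)


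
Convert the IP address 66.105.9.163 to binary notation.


66 = 01000010
105 = 01101001
9 = 00001001
163 = 10100011
Binary: 01000010.01101001.00001001.10100011


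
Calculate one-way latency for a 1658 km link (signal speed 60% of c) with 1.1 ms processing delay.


Speed = 0.6 * 3e5 km/s = 180000 km/s
Propagation delay = 1658 / 180000 = 0.0092 s = 9.2111 ms
Processing delay = 1.1 ms
Total one-way latency = 10.3111 ms


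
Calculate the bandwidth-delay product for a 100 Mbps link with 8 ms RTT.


BDP = bandwidth * RTT
= 100 Mbps * 8 ms
= 100 * 1e6 * 8 / 1000 bits
= 800000 bits
= 100000 bytes
= 97.6562 KB
BDP = 800000 bits (100000 bytes)


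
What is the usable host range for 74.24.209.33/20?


Network: 74.24.208.0
Broadcast: 74.24.223.255
First usable = network + 1
Last usable = broadcast - 1
Range: 74.24.208.1 to 74.24.223.254


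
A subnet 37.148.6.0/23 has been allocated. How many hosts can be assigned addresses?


Host bits = 32 - 23 = 9
Total addresses = 2^9 = 512
Usable = total - 2 (network and broadcast)
Usable hosts: 510


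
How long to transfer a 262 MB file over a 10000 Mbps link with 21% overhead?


Effective throughput = 10000 * (1 - 21/100) = 7900 Mbps
File size in Mb = 262 * 8 = 2096 Mb
Time = 2096 / 7900
Time = 0.2653 seconds


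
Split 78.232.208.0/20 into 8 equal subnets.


New prefix = 20 + 3 = 23
Each subnet has 512 addresses
  78.232.208.0/23
  78.232.210.0/23
  78.232.212.0/23
  78.232.214.0/23
  78.232.216.0/23
  78.232.218.0/23
  78.232.220.0/23
  78.232.222.0/23
Subnets: 78.232.208.0/23, 78.232.210.0/23, 78.232.212.0/23, 78.232.214.0/23, 78.232.216.0/23, 78.232.218.0/23, 78.232.220.0/23, 78.232.222.0/23


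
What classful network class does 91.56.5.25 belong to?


First octet: 91
Binary: 01011011
0xxxxxxx -> Class A (1-126)
Class A, default mask 255.0.0.0 (/8)


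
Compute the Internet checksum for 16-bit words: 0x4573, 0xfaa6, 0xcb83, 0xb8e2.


Sum all words (with carry folding):
+ 0x4573 = 0x4573
+ 0xfaa6 = 0x401a
+ 0xcb83 = 0x0b9e
+ 0xb8e2 = 0xc480
One's complement: ~0xc480
Checksum = 0x3b7f


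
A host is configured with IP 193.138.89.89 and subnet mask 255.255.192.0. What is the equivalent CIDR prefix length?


Binary: 11111111.11111111.11000000.00000000
Count leading 1s
Prefix: /18


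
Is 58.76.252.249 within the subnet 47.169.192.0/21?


Subnet network: 47.169.192.0
Test IP AND mask: 58.76.248.0
No, 58.76.252.249 is not in 47.169.192.0/21


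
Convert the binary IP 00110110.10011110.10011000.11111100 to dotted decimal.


00110110 = 54
10011110 = 158
10011000 = 152
11111100 = 252
IP: 54.158.152.252


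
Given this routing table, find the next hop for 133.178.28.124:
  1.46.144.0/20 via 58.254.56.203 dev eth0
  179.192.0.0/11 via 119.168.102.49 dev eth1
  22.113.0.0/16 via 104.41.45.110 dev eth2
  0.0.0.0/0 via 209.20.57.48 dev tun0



Longest prefix match for 133.178.28.124:
  /20 1.46.144.0: no
  /11 179.192.0.0: no
  /16 22.113.0.0: no
  /0 0.0.0.0: MATCH
Selected: next-hop 209.20.57.48 via tun0 (matched /0)
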